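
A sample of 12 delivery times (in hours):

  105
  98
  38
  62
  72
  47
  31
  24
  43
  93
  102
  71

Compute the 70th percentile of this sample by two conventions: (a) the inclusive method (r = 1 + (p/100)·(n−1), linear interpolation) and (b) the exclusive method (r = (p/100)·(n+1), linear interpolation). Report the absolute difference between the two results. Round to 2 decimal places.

Sorted: 24, 31, 38, 43, 47, 62, 71, 72, 93, 98, 102, 105.
n = 12.
(a) r = 8.7; between ranks 8 (72) and 9 (93): 86.7.
(b) r = 9.1; between ranks 9 (93) and 10 (98): 93.5.
|86.7 − 93.5| = 6.8.

6.80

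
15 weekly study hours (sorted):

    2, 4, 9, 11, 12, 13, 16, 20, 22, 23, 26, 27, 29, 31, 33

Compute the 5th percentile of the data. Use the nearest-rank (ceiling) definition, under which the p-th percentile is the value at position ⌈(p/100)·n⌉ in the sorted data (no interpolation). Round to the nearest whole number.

n = 15.
Position = ⌈5/100 · 15⌉ = ⌈0.75⌉ = 1.
The value at rank 1 is 2.

2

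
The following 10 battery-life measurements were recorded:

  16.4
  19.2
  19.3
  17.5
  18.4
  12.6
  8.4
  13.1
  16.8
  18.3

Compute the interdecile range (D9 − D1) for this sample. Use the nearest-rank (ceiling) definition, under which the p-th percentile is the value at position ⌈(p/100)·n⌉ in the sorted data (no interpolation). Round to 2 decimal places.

10.80

Sorted: 8.4, 12.6, 13.1, 16.4, 16.8, 17.5, 18.3, 18.4, 19.2, 19.3.
n = 10.
P10: rank ⌈10/100·10⌉ = 1 → 8.4.
P90: rank ⌈90/100·10⌉ = 9 → 19.2.
Difference: 19.2 − 8.4 = 10.8.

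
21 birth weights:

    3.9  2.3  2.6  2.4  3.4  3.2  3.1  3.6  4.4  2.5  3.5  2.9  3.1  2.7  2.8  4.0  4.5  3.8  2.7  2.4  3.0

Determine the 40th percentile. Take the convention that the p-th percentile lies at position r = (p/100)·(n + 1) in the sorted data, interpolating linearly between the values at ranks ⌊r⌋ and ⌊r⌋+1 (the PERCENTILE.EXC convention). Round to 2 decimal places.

Sorted: 2.3, 2.4, 2.4, 2.5, 2.6, 2.7, 2.7, 2.8, 2.9, 3.0, 3.1, 3.1, 3.2, 3.4, 3.5, 3.6, 3.8, 3.9, 4.0, 4.4, 4.5.
n = 21.
r = (40/100)·(21 + 1) = 8.8.
Rank 8 is 2.8 and rank 9 is 2.9.
Interpolate: 2.8 + 0.8·(2.9 − 2.8) = 2.8 + 0.8·0.1 = 2.88.

2.88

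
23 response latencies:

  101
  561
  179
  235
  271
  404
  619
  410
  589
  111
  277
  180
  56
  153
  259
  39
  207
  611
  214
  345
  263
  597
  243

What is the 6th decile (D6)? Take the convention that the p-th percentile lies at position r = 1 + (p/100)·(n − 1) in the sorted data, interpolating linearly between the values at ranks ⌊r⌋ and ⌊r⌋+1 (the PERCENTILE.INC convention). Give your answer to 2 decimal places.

Sorted: 39, 56, 101, 111, 153, 179, 180, 207, 214, 235, 243, 259, 263, 271, 277, 345, 404, 410, 561, 589, 597, 611, 619.
n = 23.
r = 1 + (60/100)·(23 − 1) = 1 + 13.2 = 14.2.
Rank 14 is 271 and rank 15 is 277.
Interpolate: 271 + 0.2·(277 − 271) = 271 + 0.2·6 = 272.2.

272.20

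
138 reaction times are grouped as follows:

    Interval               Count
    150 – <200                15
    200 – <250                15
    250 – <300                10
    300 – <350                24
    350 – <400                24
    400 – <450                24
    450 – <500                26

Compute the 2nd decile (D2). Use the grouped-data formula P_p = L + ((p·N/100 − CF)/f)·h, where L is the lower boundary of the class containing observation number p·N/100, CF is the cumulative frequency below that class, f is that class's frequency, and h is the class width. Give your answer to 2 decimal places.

242.00

N = 138; target position k = 20/100 · 138 = 27.6.
Cumulative frequencies: 15, 30, 40, 64, 88, 112, 138.
Observation 27.6 falls in the class 200 – <250.
L = 200, CF = 15, f = 15, h = 50.
P20 = 200 + ((27.6 − 15)/15)·50 = 200 + 42 = 242.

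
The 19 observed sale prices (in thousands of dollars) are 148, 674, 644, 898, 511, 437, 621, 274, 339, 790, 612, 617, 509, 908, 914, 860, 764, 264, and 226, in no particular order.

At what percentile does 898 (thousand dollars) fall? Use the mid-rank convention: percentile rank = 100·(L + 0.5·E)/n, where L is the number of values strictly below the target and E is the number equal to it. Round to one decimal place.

86.8

Sorted: 148, 226, 264, 274, 339, 437, 509, 511, 612, 617, 621, 644, 674, 764, 790, 860, 898, 908, 914.
Count below 898: L = 16; count equal: E = 1; n = 19.
Percentile rank = 100·(16 + 0.5·1)/19 = 100·16.5/19 = 86.84.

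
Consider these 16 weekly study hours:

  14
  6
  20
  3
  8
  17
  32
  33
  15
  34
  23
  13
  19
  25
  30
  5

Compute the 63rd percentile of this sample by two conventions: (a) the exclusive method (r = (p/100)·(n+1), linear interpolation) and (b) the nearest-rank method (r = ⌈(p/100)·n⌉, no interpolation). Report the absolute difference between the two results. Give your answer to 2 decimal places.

Sorted: 3, 5, 6, 8, 13, 14, 15, 17, 19, 20, 23, 25, 30, 32, 33, 34.
n = 16.
(a) r = 10.71; between ranks 10 (20) and 11 (23): 22.13.
(b) the nearest-rank method: rank 11 → 23.
|22.13 − 23| = 0.87.

0.87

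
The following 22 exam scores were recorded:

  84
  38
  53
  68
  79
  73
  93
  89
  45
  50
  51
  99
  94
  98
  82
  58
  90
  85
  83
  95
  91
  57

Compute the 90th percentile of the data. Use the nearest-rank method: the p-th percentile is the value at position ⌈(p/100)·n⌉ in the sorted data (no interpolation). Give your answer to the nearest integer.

95

Sorted: 38, 45, 50, 51, 53, 57, 58, 68, 73, 79, 82, 83, 84, 85, 89, 90, 91, 93, 94, 95, 98, 99.
n = 22.
Position = ⌈90/100 · 22⌉ = ⌈19.8⌉ = 20.
The value at rank 20 is 95.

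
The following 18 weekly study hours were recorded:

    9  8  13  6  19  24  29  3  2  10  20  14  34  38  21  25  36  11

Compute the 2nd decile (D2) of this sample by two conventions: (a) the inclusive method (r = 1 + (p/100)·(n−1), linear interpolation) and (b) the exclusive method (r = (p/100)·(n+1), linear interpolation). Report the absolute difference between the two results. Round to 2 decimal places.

0.80

Sorted: 2, 3, 6, 8, 9, 10, 11, 13, 14, 19, 20, 21, 24, 25, 29, 34, 36, 38.
n = 18.
(a) r = 4.4; between ranks 4 (8) and 5 (9): 8.4.
(b) r = 3.8; between ranks 3 (6) and 4 (8): 7.6.
|8.4 − 7.6| = 0.8.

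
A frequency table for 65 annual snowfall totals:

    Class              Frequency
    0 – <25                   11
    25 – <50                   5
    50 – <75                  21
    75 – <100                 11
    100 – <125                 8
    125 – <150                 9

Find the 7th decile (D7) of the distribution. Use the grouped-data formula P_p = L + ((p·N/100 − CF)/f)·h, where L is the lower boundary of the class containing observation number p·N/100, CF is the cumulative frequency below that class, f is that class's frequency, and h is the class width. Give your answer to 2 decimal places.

94.32

N = 65; target position k = 70/100 · 65 = 45.5.
Cumulative frequencies: 11, 16, 37, 48, 56, 65.
Observation 45.5 falls in the class 75 – <100.
L = 75, CF = 37, f = 11, h = 25.
P70 = 75 + ((45.5 − 37)/11)·25 = 75 + 19.3182 = 94.3182.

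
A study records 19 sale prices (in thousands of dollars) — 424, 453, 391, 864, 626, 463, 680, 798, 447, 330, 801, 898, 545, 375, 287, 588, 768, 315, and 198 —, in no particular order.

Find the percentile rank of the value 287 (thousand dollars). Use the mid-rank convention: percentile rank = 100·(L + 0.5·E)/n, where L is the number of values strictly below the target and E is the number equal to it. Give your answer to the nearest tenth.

7.9

Sorted: 198, 287, 315, 330, 375, 391, 424, 447, 453, 463, 545, 588, 626, 680, 768, 798, 801, 864, 898.
Count below 287: L = 1; count equal: E = 1; n = 19.
Percentile rank = 100·(1 + 0.5·1)/19 = 100·1.5/19 = 7.895.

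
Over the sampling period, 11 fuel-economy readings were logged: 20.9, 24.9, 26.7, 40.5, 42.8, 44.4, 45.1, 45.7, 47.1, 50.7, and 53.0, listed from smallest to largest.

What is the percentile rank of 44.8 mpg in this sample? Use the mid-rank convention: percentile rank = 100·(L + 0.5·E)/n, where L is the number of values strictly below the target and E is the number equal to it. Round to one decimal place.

54.5

Count below 44.8: L = 6; count equal: E = 0; n = 11.
Percentile rank = 100·(6 + 0.5·0)/11 = 100·6/11 = 54.55.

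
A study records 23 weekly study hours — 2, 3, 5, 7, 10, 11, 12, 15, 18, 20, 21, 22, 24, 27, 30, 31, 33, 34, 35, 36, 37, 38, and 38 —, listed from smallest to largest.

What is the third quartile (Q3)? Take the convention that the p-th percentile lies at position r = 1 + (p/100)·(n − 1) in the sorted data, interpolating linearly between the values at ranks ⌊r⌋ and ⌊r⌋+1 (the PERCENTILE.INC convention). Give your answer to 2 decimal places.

33.50

n = 23.
r = 1 + (75/100)·(23 − 1) = 1 + 16.5 = 17.5.
Rank 17 is 33 and rank 18 is 34.
Interpolate: 33 + 0.5·(34 − 33) = 33 + 0.5·1 = 33.5.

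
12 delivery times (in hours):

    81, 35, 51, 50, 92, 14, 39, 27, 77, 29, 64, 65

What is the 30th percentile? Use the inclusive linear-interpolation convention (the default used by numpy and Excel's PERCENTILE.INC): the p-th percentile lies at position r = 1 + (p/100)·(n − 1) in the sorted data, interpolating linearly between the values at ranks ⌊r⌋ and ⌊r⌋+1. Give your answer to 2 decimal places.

36.20

Sorted: 14, 27, 29, 35, 39, 50, 51, 64, 65, 77, 81, 92.
n = 12.
r = 1 + (30/100)·(12 − 1) = 1 + 3.3 = 4.3.
Rank 4 is 35 and rank 5 is 39.
Interpolate: 35 + 0.3·(39 − 35) = 35 + 0.3·4 = 36.2.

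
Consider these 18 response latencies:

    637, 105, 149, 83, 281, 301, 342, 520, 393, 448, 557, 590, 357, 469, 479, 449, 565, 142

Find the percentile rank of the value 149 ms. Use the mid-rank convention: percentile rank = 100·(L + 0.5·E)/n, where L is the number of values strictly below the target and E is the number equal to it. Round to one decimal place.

19.4

Sorted: 83, 105, 142, 149, 281, 301, 342, 357, 393, 448, 449, 469, 479, 520, 557, 565, 590, 637.
Count below 149: L = 3; count equal: E = 1; n = 18.
Percentile rank = 100·(3 + 0.5·1)/18 = 100·3.5/18 = 19.44.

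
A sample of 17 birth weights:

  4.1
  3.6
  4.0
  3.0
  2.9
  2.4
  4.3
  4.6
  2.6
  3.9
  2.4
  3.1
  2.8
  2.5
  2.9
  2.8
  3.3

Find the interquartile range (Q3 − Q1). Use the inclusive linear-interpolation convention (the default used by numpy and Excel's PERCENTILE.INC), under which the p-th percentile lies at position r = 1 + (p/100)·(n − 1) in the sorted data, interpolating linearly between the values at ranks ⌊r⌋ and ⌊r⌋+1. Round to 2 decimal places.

1.10

Sorted: 2.4, 2.4, 2.5, 2.6, 2.8, 2.8, 2.9, 2.9, 3.0, 3.1, 3.3, 3.6, 3.9, 4.0, 4.1, 4.3, 4.6.
n = 17.
P25: r = 5 (integer) → 2.8.
P75: r = 13 (integer) → 3.9.
Difference: 3.9 − 2.8 = 1.1.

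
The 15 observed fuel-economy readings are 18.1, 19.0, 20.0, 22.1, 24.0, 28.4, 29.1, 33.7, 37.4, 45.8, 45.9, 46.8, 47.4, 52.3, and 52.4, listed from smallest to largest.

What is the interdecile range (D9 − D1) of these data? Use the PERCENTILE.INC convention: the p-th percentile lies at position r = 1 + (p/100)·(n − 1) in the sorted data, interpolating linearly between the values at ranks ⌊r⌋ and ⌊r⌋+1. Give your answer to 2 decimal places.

n = 15.
P10: r = 2.4; ranks 2–3 are 19.0, 20.0; interpolating gives 19.4.
P90: r = 13.6; ranks 13–14 are 47.4, 52.3; interpolating gives 50.34.
Difference: 50.34 − 19.4 = 30.94.

30.94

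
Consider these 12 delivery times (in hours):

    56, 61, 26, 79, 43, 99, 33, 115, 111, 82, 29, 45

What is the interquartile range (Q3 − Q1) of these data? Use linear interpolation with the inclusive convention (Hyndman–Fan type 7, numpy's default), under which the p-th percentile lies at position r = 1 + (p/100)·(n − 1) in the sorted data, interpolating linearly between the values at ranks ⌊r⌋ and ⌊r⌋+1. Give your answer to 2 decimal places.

45.75

Sorted: 26, 29, 33, 43, 45, 56, 61, 79, 82, 99, 111, 115.
n = 12.
P25: r = 3.75; ranks 3–4 are 33, 43; interpolating gives 40.5.
P75: r = 9.25; ranks 9–10 are 82, 99; interpolating gives 86.25.
Difference: 86.25 − 40.5 = 45.75.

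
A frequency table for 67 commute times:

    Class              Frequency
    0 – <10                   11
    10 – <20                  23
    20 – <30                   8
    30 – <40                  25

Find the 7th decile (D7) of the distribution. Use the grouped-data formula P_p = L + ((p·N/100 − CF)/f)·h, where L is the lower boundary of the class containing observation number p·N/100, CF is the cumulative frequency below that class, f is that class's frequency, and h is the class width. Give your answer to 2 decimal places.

N = 67; target position k = 70/100 · 67 = 46.9.
Cumulative frequencies: 11, 34, 42, 67.
Observation 46.9 falls in the class 30 – <40.
L = 30, CF = 42, f = 25, h = 10.
P70 = 30 + ((46.9 − 42)/25)·10 = 30 + 1.96 = 31.96.

31.96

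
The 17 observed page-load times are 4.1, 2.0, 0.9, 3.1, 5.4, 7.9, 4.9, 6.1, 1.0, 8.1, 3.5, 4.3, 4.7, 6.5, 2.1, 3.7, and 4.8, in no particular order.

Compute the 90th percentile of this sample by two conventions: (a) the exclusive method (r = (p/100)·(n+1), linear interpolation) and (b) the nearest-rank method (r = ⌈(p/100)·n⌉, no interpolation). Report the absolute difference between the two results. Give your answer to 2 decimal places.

Sorted: 0.9, 1.0, 2.0, 2.1, 3.1, 3.5, 3.7, 4.1, 4.3, 4.7, 4.8, 4.9, 5.4, 6.1, 6.5, 7.9, 8.1.
n = 17.
(a) r = 16.2; between ranks 16 (7.9) and 17 (8.1): 7.94.
(b) the nearest-rank method: rank 16 → 7.9.
|7.94 − 7.9| = 0.04.

0.04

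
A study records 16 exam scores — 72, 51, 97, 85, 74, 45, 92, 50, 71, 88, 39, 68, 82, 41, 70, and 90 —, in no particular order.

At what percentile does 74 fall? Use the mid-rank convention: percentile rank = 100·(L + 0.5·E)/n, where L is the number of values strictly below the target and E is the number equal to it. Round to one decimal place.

Sorted: 39, 41, 45, 50, 51, 68, 70, 71, 72, 74, 82, 85, 88, 90, 92, 97.
Count below 74: L = 9; count equal: E = 1; n = 16.
Percentile rank = 100·(9 + 0.5·1)/16 = 100·9.5/16 = 59.38.

59.4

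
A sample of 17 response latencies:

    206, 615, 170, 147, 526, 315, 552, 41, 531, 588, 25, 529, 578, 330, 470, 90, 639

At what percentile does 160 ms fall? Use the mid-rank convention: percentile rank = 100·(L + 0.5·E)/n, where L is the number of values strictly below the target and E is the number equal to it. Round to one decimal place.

23.5

Sorted: 25, 41, 90, 147, 170, 206, 315, 330, 470, 526, 529, 531, 552, 578, 588, 615, 639.
Count below 160: L = 4; count equal: E = 0; n = 17.
Percentile rank = 100·(4 + 0.5·0)/17 = 100·4/17 = 23.53.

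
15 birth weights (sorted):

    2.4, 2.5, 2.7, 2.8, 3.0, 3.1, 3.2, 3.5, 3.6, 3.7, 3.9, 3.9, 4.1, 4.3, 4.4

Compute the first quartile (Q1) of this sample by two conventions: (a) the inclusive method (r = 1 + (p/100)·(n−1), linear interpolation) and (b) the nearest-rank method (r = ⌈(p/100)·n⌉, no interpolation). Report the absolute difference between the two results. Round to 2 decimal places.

n = 15.
(a) r = 4.5; between ranks 4 (2.8) and 5 (3.0): 2.9.
(b) the nearest-rank method: rank 4 → 2.8.
|2.9 − 2.8| = 0.1.

0.10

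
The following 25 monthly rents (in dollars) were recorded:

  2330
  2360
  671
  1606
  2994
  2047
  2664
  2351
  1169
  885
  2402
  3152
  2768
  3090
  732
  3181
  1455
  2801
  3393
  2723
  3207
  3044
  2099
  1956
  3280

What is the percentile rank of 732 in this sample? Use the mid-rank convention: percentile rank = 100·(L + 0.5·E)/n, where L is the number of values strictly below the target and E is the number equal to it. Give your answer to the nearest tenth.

Sorted: 671, 732, 885, 1169, 1455, 1606, 1956, 2047, 2099, 2330, 2351, 2360, 2402, 2664, 2723, 2768, 2801, 2994, 3044, 3090, 3152, 3181, 3207, 3280, 3393.
Count below 732: L = 1; count equal: E = 1; n = 25.
Percentile rank = 100·(1 + 0.5·1)/25 = 100·1.5/25 = 6.

6.0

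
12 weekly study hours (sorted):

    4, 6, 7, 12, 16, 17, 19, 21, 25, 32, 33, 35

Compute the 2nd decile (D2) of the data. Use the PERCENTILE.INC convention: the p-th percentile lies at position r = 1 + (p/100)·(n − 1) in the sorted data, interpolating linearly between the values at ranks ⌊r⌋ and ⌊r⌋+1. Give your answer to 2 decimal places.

n = 12.
r = 1 + (20/100)·(12 − 1) = 1 + 2.2 = 3.2.
Rank 3 is 7 and rank 4 is 12.
Interpolate: 7 + 0.2·(12 − 7) = 7 + 0.2·5 = 8.

8.00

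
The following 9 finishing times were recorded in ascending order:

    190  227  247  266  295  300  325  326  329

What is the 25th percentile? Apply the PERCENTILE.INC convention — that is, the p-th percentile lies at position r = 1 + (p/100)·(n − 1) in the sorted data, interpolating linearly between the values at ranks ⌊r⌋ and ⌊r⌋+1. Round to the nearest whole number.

247

n = 9.
r = 1 + (25/100)·(9 − 1) = 1 + 2 = 3.
r is an integer, so P25 is the value at rank 3: 247.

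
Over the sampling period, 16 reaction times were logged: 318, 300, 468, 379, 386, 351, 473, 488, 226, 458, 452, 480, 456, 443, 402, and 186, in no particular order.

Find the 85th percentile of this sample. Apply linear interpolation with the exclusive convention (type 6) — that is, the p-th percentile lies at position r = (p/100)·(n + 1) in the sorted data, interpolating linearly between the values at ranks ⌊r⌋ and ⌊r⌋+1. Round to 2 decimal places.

476.15

Sorted: 186, 226, 300, 318, 351, 379, 386, 402, 443, 452, 456, 458, 468, 473, 480, 488.
n = 16.
r = (85/100)·(16 + 1) = 14.45.
Rank 14 is 473 and rank 15 is 480.
Interpolate: 473 + 0.45·(480 − 473) = 473 + 0.45·7 = 476.15.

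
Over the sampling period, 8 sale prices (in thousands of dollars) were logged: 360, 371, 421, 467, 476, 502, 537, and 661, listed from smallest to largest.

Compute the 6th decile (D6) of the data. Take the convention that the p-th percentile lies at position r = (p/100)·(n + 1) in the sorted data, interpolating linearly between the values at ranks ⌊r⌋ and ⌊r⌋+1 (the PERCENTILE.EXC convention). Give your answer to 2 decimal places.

486.40

n = 8.
r = (60/100)·(8 + 1) = 5.4.
Rank 5 is 476 and rank 6 is 502.
Interpolate: 476 + 0.4·(502 − 476) = 476 + 0.4·26 = 486.4.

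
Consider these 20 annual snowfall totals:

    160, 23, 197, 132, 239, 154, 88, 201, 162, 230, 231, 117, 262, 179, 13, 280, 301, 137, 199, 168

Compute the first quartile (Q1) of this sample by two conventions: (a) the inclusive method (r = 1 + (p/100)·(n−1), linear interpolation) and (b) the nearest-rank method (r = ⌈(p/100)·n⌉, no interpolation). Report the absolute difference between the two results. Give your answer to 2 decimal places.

Sorted: 13, 23, 88, 117, 132, 137, 154, 160, 162, 168, 179, 197, 199, 201, 230, 231, 239, 262, 280, 301.
n = 20.
(a) r = 5.75; between ranks 5 (132) and 6 (137): 135.75.
(b) the nearest-rank method: rank 5 → 132.
|135.75 − 132| = 3.75.

3.75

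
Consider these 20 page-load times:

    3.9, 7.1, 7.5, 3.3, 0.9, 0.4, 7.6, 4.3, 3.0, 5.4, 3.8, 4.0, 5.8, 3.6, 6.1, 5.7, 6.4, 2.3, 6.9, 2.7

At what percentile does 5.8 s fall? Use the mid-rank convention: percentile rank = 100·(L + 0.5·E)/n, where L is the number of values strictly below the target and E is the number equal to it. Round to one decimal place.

67.5

Sorted: 0.4, 0.9, 2.3, 2.7, 3.0, 3.3, 3.6, 3.8, 3.9, 4.0, 4.3, 5.4, 5.7, 5.8, 6.1, 6.4, 6.9, 7.1, 7.5, 7.6.
Count below 5.8: L = 13; count equal: E = 1; n = 20.
Percentile rank = 100·(13 + 0.5·1)/20 = 100·13.5/20 = 67.5.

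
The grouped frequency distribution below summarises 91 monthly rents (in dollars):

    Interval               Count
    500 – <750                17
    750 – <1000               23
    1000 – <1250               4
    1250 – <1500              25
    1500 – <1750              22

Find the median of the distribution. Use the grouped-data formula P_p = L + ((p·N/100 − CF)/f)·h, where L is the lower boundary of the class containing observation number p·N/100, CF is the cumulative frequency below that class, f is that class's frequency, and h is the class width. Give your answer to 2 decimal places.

N = 91; target position k = 50/100 · 91 = 45.5.
Cumulative frequencies: 17, 40, 44, 69, 91.
Observation 45.5 falls in the class 1250 – <1500.
L = 1250, CF = 44, f = 25, h = 250.
P50 = 1250 + ((45.5 − 44)/25)·250 = 1250 + 15 = 1265.

1265.00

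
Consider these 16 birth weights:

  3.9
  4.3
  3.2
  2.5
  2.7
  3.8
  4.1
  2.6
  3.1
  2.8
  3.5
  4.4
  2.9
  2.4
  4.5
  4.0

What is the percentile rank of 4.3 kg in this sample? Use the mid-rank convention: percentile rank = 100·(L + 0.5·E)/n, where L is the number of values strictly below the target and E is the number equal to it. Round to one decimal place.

84.4

Sorted: 2.4, 2.5, 2.6, 2.7, 2.8, 2.9, 3.1, 3.2, 3.5, 3.8, 3.9, 4.0, 4.1, 4.3, 4.4, 4.5.
Count below 4.3: L = 13; count equal: E = 1; n = 16.
Percentile rank = 100·(13 + 0.5·1)/16 = 100·13.5/16 = 84.38.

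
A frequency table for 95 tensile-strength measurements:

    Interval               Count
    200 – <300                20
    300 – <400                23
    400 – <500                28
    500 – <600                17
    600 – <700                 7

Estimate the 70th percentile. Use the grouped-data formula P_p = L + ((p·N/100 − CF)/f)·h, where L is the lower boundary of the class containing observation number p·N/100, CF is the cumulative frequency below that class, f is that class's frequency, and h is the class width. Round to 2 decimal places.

483.93

N = 95; target position k = 70/100 · 95 = 66.5.
Cumulative frequencies: 20, 43, 71, 88, 95.
Observation 66.5 falls in the class 400 – <500.
L = 400, CF = 43, f = 28, h = 100.
P70 = 400 + ((66.5 − 43)/28)·100 = 400 + 83.9286 = 483.929.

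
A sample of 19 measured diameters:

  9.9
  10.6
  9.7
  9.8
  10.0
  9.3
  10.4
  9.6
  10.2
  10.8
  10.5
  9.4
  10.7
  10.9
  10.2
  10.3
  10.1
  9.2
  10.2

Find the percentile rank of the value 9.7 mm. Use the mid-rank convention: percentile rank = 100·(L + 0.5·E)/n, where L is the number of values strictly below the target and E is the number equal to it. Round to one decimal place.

Sorted: 9.2, 9.3, 9.4, 9.6, 9.7, 9.8, 9.9, 10.0, 10.1, 10.2, 10.2, 10.2, 10.3, 10.4, 10.5, 10.6, 10.7, 10.8, 10.9.
Count below 9.7: L = 4; count equal: E = 1; n = 19.
Percentile rank = 100·(4 + 0.5·1)/19 = 100·4.5/19 = 23.68.

23.7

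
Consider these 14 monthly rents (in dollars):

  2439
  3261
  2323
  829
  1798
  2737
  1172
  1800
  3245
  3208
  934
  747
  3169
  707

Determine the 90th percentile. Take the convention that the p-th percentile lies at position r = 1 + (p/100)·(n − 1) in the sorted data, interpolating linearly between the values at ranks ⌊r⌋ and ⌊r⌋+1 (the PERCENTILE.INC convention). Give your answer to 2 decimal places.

3233.90

Sorted: 707, 747, 829, 934, 1172, 1798, 1800, 2323, 2439, 2737, 3169, 3208, 3245, 3261.
n = 14.
r = 1 + (90/100)·(14 − 1) = 1 + 11.7 = 12.7.
Rank 12 is 3208 and rank 13 is 3245.
Interpolate: 3208 + 0.7·(3245 − 3208) = 3208 + 0.7·37 = 3233.9.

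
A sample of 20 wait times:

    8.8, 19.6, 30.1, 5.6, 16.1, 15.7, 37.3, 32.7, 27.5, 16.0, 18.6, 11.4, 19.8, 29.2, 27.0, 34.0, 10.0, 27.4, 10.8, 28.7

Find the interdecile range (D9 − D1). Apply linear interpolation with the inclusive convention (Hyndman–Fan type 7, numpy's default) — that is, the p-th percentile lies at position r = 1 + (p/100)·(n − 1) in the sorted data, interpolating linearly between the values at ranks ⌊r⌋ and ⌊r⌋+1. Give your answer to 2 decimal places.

Sorted: 5.6, 8.8, 10.0, 10.8, 11.4, 15.7, 16.0, 16.1, 18.6, 19.6, 19.8, 27.0, 27.4, 27.5, 28.7, 29.2, 30.1, 32.7, 34.0, 37.3.
n = 20.
P10: r = 2.9; ranks 2–3 are 8.8, 10.0; interpolating gives 9.88.
P90: r = 18.1; ranks 18–19 are 32.7, 34.0; interpolating gives 32.83.
Difference: 32.83 − 9.88 = 22.95.

22.95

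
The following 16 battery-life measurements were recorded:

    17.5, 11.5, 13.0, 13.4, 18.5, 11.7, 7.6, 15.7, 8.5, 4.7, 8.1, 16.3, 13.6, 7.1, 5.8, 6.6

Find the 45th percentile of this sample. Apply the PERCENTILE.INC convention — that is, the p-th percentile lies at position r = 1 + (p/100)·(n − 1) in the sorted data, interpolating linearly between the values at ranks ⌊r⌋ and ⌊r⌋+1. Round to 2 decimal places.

Sorted: 4.7, 5.8, 6.6, 7.1, 7.6, 8.1, 8.5, 11.5, 11.7, 13.0, 13.4, 13.6, 15.7, 16.3, 17.5, 18.5.
n = 16.
r = 1 + (45/100)·(16 − 1) = 1 + 6.75 = 7.75.
Rank 7 is 8.5 and rank 8 is 11.5.
Interpolate: 8.5 + 0.75·(11.5 − 8.5) = 8.5 + 0.75·3 = 10.75.

10.75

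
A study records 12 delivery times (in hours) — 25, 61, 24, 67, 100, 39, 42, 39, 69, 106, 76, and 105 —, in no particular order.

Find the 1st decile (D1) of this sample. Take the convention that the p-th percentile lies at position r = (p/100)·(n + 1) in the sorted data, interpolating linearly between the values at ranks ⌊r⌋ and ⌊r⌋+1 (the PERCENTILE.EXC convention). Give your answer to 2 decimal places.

Sorted: 24, 25, 39, 39, 42, 61, 67, 69, 76, 100, 105, 106.
n = 12.
r = (10/100)·(12 + 1) = 1.3.
Rank 1 is 24 and rank 2 is 25.
Interpolate: 24 + 0.3·(25 − 24) = 24 + 0.3·1 = 24.3.

24.30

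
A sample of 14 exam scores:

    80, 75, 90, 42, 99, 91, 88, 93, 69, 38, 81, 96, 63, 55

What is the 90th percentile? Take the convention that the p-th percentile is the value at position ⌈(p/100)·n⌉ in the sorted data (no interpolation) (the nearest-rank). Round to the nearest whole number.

Sorted: 38, 42, 55, 63, 69, 75, 80, 81, 88, 90, 91, 93, 96, 99.
n = 14.
Position = ⌈90/100 · 14⌉ = ⌈12.6⌉ = 13.
The value at rank 13 is 96.

96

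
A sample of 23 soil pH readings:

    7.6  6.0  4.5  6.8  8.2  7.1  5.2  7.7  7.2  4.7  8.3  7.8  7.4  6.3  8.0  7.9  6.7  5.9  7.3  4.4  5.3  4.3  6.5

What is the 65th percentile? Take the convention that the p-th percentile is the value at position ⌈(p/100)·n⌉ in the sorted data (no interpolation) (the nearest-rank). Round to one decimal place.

Sorted: 4.3, 4.4, 4.5, 4.7, 5.2, 5.3, 5.9, 6.0, 6.3, 6.5, 6.7, 6.8, 7.1, 7.2, 7.3, 7.4, 7.6, 7.7, 7.8, 7.9, 8.0, 8.2, 8.3.
n = 23.
Position = ⌈65/100 · 23⌉ = ⌈14.95⌉ = 15.
The value at rank 15 is 7.3.

7.3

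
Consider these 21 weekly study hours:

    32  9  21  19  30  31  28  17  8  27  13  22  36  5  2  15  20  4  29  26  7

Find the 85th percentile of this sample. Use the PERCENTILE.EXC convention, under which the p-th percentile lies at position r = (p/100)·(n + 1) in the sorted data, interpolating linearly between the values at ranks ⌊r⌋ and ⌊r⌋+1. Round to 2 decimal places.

30.70

Sorted: 2, 4, 5, 7, 8, 9, 13, 15, 17, 19, 20, 21, 22, 26, 27, 28, 29, 30, 31, 32, 36.
n = 21.
r = (85/100)·(21 + 1) = 18.7.
Rank 18 is 30 and rank 19 is 31.
Interpolate: 30 + 0.7·(31 − 30) = 30 + 0.7·1 = 30.7.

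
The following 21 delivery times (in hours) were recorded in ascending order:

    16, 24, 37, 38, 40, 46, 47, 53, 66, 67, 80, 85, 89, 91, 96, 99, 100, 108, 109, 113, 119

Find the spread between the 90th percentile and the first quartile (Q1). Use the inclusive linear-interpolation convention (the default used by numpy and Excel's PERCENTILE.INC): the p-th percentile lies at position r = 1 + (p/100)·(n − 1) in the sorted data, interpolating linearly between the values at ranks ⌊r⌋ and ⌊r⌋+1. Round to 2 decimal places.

n = 21.
P25: r = 6 (integer) → 46.
P90: r = 19 (integer) → 109.
Difference: 109 − 46 = 63.

63.00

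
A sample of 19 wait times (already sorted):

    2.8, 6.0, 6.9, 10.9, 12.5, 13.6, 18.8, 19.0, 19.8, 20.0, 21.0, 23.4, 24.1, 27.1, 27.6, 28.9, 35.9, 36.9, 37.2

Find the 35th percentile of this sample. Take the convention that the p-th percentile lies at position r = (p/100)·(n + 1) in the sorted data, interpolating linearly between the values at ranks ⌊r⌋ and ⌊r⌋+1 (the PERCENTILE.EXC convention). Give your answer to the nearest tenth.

n = 19.
r = (35/100)·(19 + 1) = 7.
r is an integer, so P35 is the value at rank 7: 18.8.

18.8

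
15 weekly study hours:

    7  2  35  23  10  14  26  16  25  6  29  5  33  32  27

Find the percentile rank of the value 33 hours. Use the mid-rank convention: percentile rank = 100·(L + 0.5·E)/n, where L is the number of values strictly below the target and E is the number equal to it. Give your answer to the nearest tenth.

90.0

Sorted: 2, 5, 6, 7, 10, 14, 16, 23, 25, 26, 27, 29, 32, 33, 35.
Count below 33: L = 13; count equal: E = 1; n = 15.
Percentile rank = 100·(13 + 0.5·1)/15 = 100·13.5/15 = 90.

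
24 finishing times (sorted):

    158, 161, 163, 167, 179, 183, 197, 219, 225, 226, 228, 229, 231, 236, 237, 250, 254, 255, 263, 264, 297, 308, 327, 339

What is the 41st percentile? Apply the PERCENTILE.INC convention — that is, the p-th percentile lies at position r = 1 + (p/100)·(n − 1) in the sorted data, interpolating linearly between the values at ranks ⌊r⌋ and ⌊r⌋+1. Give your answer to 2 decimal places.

226.86

n = 24.
r = 1 + (41/100)·(24 − 1) = 1 + 9.43 = 10.43.
Rank 10 is 226 and rank 11 is 228.
Interpolate: 226 + 0.43·(228 − 226) = 226 + 0.43·2 = 226.86.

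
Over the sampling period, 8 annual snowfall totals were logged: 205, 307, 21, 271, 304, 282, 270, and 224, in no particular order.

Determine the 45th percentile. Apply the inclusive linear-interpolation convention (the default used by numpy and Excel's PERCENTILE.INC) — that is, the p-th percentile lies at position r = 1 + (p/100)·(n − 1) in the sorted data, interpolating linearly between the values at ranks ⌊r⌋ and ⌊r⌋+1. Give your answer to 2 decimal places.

Sorted: 21, 205, 224, 270, 271, 282, 304, 307.
n = 8.
r = 1 + (45/100)·(8 − 1) = 1 + 3.15 = 4.15.
Rank 4 is 270 and rank 5 is 271.
Interpolate: 270 + 0.15·(271 − 270) = 270 + 0.15·1 = 270.15.

270.15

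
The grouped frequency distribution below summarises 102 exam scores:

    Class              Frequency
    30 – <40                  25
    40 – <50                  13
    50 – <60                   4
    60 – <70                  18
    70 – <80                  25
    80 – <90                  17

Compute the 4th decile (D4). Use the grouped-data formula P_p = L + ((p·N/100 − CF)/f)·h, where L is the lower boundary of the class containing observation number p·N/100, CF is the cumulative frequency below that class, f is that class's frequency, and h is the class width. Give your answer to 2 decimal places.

N = 102; target position k = 40/100 · 102 = 40.8.
Cumulative frequencies: 25, 38, 42, 60, 85, 102.
Observation 40.8 falls in the class 50 – <60.
L = 50, CF = 38, f = 4, h = 10.
P40 = 50 + ((40.8 − 38)/4)·10 = 50 + 7 = 57.

57.00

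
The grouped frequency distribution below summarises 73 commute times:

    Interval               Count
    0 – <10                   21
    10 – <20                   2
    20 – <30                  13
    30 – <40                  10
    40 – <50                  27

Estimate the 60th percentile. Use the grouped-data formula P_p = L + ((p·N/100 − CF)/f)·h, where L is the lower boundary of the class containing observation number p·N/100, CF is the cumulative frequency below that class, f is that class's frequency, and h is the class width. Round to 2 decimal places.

37.80

N = 73; target position k = 60/100 · 73 = 43.8.
Cumulative frequencies: 21, 23, 36, 46, 73.
Observation 43.8 falls in the class 30 – <40.
L = 30, CF = 36, f = 10, h = 10.
P60 = 30 + ((43.8 − 36)/10)·10 = 30 + 7.8 = 37.8.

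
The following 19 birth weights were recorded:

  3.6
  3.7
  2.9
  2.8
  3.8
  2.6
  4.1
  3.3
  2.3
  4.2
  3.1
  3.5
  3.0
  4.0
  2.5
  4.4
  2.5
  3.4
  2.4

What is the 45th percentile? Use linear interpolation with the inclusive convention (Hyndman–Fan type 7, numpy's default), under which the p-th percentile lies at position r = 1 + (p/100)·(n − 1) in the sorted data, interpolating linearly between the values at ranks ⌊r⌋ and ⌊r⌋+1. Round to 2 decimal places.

3.12

Sorted: 2.3, 2.4, 2.5, 2.5, 2.6, 2.8, 2.9, 3.0, 3.1, 3.3, 3.4, 3.5, 3.6, 3.7, 3.8, 4.0, 4.1, 4.2, 4.4.
n = 19.
r = 1 + (45/100)·(19 − 1) = 1 + 8.1 = 9.1.
Rank 9 is 3.1 and rank 10 is 3.3.
Interpolate: 3.1 + 0.1·(3.3 − 3.1) = 3.1 + 0.1·0.2 = 3.12.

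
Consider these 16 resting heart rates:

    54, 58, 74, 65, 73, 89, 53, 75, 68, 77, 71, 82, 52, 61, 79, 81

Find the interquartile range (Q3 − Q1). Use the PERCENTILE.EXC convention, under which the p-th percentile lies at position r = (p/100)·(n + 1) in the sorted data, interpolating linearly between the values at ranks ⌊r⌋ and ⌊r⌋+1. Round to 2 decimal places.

Sorted: 52, 53, 54, 58, 61, 65, 68, 71, 73, 74, 75, 77, 79, 81, 82, 89.
n = 16.
P25: r = 4.25; ranks 4–5 are 58, 61; interpolating gives 58.75.
P75: r = 12.75; ranks 12–13 are 77, 79; interpolating gives 78.5.
Difference: 78.5 − 58.75 = 19.75.

19.75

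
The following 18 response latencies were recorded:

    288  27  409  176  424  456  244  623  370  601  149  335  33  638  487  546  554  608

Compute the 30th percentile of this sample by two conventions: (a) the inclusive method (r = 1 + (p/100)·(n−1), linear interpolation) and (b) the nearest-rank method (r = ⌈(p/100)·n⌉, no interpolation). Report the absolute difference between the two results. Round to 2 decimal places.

4.70

Sorted: 27, 33, 149, 176, 244, 288, 335, 370, 409, 424, 456, 487, 546, 554, 601, 608, 623, 638.
n = 18.
(a) r = 6.1; between ranks 6 (288) and 7 (335): 292.7.
(b) the nearest-rank method: rank 6 → 288.
|292.7 − 288| = 4.7.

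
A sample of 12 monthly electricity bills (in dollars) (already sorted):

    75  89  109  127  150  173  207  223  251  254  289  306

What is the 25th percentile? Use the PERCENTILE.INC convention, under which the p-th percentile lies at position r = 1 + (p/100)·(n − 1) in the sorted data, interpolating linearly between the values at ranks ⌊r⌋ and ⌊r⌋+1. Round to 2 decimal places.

n = 12.
r = 1 + (25/100)·(12 − 1) = 1 + 2.75 = 3.75.
Rank 3 is 109 and rank 4 is 127.
Interpolate: 109 + 0.75·(127 − 109) = 109 + 0.75·18 = 122.5.

122.50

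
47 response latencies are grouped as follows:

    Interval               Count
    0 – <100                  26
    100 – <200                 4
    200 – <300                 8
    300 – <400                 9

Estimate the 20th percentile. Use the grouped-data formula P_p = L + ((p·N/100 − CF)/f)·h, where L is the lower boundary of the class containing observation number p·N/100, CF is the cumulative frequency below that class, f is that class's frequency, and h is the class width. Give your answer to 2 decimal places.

N = 47; target position k = 20/100 · 47 = 9.4.
Cumulative frequencies: 26, 30, 38, 47.
Observation 9.4 falls in the class 0 – <100.
L = 0, CF = 0, f = 26, h = 100.
P20 = 0 + ((9.4 − 0)/26)·100 = 0 + 36.1538 = 36.1538.

36.15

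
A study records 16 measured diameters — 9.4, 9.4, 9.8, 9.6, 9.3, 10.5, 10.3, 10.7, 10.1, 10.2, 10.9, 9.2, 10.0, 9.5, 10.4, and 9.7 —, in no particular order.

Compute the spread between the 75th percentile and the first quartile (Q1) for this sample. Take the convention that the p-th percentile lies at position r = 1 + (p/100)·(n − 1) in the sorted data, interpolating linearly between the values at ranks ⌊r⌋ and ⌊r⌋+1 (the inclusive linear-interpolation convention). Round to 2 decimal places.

0.85

Sorted: 9.2, 9.3, 9.4, 9.4, 9.5, 9.6, 9.7, 9.8, 10.0, 10.1, 10.2, 10.3, 10.4, 10.5, 10.7, 10.9.
n = 16.
P25: r = 4.75; ranks 4–5 are 9.4, 9.5; interpolating gives 9.475.
P75: r = 12.25; ranks 12–13 are 10.3, 10.4; interpolating gives 10.325.
Difference: 10.325 − 9.475 = 0.85.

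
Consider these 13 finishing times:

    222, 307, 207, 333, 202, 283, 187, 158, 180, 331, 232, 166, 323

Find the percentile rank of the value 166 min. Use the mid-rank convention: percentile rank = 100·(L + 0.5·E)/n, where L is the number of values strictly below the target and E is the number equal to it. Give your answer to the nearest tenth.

Sorted: 158, 166, 180, 187, 202, 207, 222, 232, 283, 307, 323, 331, 333.
Count below 166: L = 1; count equal: E = 1; n = 13.
Percentile rank = 100·(1 + 0.5·1)/13 = 100·1.5/13 = 11.54.

11.5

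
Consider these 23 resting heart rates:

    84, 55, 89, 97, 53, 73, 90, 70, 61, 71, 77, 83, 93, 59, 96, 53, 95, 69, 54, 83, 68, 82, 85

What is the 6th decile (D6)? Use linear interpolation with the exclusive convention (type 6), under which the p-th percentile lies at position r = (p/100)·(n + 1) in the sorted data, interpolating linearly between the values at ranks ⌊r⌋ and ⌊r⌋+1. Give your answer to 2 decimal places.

83.00

Sorted: 53, 53, 54, 55, 59, 61, 68, 69, 70, 71, 73, 77, 82, 83, 83, 84, 85, 89, 90, 93, 95, 96, 97.
n = 23.
r = (60/100)·(23 + 1) = 14.4.
Rank 14 is 83 and rank 15 is 83.
Interpolate: 83 + 0.4·(83 − 83) = 83 + 0.4·0 = 83.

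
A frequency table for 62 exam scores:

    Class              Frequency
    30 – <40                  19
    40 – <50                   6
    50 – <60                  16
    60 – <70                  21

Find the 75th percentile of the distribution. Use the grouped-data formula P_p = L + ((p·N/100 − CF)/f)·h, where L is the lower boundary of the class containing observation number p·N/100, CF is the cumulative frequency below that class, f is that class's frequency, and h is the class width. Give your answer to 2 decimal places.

62.62

N = 62; target position k = 75/100 · 62 = 46.5.
Cumulative frequencies: 19, 25, 41, 62.
Observation 46.5 falls in the class 60 – <70.
L = 60, CF = 41, f = 21, h = 10.
P75 = 60 + ((46.5 − 41)/21)·10 = 60 + 2.61905 = 62.619.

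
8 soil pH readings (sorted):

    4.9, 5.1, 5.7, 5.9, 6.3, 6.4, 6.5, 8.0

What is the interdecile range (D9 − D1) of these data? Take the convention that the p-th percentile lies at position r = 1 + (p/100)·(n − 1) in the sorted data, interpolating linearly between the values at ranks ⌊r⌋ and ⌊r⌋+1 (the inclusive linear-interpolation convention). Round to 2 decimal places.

1.91

n = 8.
P10: r = 1.7; ranks 1–2 are 4.9, 5.1; interpolating gives 5.04.
P90: r = 7.3; ranks 7–8 are 6.5, 8.0; interpolating gives 6.95.
Difference: 6.95 − 5.04 = 1.91.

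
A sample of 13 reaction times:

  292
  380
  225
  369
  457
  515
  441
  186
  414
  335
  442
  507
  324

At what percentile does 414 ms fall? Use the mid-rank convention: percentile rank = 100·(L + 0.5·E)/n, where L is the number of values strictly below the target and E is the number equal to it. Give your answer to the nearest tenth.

Sorted: 186, 225, 292, 324, 335, 369, 380, 414, 441, 442, 457, 507, 515.
Count below 414: L = 7; count equal: E = 1; n = 13.
Percentile rank = 100·(7 + 0.5·1)/13 = 100·7.5/13 = 57.69.

57.7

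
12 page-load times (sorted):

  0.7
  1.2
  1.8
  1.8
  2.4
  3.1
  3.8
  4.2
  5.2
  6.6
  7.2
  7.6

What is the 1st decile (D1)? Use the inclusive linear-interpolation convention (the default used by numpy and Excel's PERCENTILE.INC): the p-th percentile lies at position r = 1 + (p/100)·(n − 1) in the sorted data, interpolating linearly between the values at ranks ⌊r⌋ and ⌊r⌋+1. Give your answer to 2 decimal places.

1.26

n = 12.
r = 1 + (10/100)·(12 − 1) = 1 + 1.1 = 2.1.
Rank 2 is 1.2 and rank 3 is 1.8.
Interpolate: 1.2 + 0.1·(1.8 − 1.2) = 1.2 + 0.1·0.6 = 1.26.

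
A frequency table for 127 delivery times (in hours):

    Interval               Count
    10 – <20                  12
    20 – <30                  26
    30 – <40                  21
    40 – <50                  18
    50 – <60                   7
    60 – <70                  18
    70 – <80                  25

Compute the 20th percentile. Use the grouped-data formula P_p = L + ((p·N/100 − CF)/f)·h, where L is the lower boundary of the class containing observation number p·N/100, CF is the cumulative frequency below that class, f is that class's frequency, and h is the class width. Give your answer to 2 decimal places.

N = 127; target position k = 20/100 · 127 = 25.4.
Cumulative frequencies: 12, 38, 59, 77, 84, 102, 127.
Observation 25.4 falls in the class 20 – <30.
L = 20, CF = 12, f = 26, h = 10.
P20 = 20 + ((25.4 − 12)/26)·10 = 20 + 5.15385 = 25.1538.

25.15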